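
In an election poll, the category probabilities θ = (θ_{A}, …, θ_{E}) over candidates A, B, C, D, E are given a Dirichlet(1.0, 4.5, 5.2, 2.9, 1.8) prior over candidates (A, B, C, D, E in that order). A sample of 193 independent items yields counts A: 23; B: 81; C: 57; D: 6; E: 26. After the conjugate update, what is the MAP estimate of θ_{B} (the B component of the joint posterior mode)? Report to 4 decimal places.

0.4154

The Dirichlet prior is conjugate to the Multinomial likelihood: each posterior αⱼ = prior αⱼ + observed count nⱼ.
Posterior concentration: (24.0, 85.5, 62.2, 8.9, 27.8), total = 208.4.
Joint mode component: (α_{B}−1)/(Σα−K) = 84.5/203.4 = 0.4154.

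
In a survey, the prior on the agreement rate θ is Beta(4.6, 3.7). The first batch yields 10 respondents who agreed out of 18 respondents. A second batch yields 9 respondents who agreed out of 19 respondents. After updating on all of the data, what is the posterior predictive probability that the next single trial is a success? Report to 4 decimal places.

The Beta prior is conjugate to a Binomial/Bernoulli likelihood; the update adds successes to α and failures to β.
After batch 1: Beta(4.6+10, 3.7+8) = Beta(14.6, 11.7).
After batch 2: Beta(14.6+9, 11.7+10) = Beta(23.6, 21.7).
For a single future Bernoulli trial, P(success | data) = α/(α+β) = 0.5210.

0.5210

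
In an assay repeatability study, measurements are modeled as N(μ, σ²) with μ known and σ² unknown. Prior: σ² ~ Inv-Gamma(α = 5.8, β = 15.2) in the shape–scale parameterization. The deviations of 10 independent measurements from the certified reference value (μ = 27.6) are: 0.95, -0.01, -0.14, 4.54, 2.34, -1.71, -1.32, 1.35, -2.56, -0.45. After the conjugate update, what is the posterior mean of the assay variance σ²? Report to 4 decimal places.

With known mean μ and an Inverse-Gamma(α, β) prior on σ², the Normal likelihood is conjugate: posterior is Inv-Gamma(α + n/2, β + Σ(xᵢ−μ)²/2).
Σ(xᵢ−μ)² = (0.95)² + (-0.01)² + (-0.14)² + (4.54)² + (2.34)² + (-1.71)² + (-1.32)² + (1.35)² + (-2.56)² + (-0.45)² = 40.2545.
Posterior: Inv-Gamma(5.8 + 10/2, 15.2 + 40.2545/2) = Inv-Gamma(10.80, 35.32725).
E[σ²|data] = β/(α−1) = 35.32725/9.80 = 3.6048.

3.6048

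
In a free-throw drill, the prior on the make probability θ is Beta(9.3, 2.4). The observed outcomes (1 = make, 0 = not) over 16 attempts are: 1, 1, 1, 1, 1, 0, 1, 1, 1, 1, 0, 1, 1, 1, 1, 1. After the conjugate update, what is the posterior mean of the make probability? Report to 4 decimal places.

0.8412

The Beta prior is conjugate to a Binomial/Bernoulli likelihood; the update adds successes to α and failures to β.
Posterior: Beta(α+k, β+n−k) = Beta(9.3+14, 2.4+2) = Beta(23.3, 4.4).
Posterior mean = α/(α+β) = 23.3/27.7 = 0.8412.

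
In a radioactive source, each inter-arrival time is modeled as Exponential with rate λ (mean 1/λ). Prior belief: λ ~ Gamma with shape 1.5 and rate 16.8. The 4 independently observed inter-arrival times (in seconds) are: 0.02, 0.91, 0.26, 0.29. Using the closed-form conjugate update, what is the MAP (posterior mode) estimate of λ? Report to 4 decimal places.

With a Gamma(shape α, rate β) prior on the exponential rate λ, the posterior after n observations with total T = Σxᵢ is Gamma(α+n, β+T).
Sum of observations T = 1.48 seconds; n = 4.
Posterior: Gamma(1.5+4, 16.8+1.48) = Gamma(5.5, 18.28).
Mode = (α−1)/β = 0.2462.

0.2462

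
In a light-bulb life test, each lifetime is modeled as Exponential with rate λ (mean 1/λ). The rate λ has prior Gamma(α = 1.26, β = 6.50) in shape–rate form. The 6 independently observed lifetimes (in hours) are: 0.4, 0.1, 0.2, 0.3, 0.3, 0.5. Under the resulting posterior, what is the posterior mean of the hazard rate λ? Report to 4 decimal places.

With a Gamma(shape α, rate β) prior on the exponential rate λ, the posterior after n observations with total T = Σxᵢ is Gamma(α+n, β+T).
Sum of observations T = 1.8 hours; n = 6.
Posterior: Gamma(1.26+6, 6.50+1.8) = Gamma(7.26, 8.30).
Posterior mean of λ = α/β = 7.26/8.30 = 0.8747.

0.8747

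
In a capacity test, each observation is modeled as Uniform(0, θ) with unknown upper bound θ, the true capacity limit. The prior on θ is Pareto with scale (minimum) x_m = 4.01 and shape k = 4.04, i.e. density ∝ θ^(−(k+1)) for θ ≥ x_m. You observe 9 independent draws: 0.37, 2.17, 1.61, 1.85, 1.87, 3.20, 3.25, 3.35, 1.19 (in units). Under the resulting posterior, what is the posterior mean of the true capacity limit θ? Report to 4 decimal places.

4.3431

A Pareto(scale x_m, shape k) prior on the upper bound θ of Uniform(0, θ) is conjugate: posterior is Pareto(max(x_m, max xᵢ), k + n).
Sample maximum = 3.35; prior scale x_m = 4.01 → posterior scale = max = 4.01.
Posterior shape = 4.04 + 9 = 13.04.
E[θ|data] = k·x_m/(k−1) = 13.04·4.01/12.04 = 4.3431.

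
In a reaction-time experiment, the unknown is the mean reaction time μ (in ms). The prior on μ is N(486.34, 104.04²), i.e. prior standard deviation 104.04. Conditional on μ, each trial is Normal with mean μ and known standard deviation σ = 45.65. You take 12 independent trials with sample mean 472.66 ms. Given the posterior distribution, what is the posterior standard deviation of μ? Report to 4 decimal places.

13.0736

For Normal data with known variance σ², a Normal(μ₀, σ₀²) prior on μ is conjugate. Posterior precision = 1/σ₀² + n/σ²; posterior mean is the precision-weighted average of μ₀ and x̄.
σ₀² = 104.04² = 10824.3216, σ² = 45.65² = 2083.9225; σ² + n·σ₀² = 2083.9225 + 12·10824.3216 = 131975.7817.
Posterior precision = 1/σ₀² + n/σ² = 1/10824.3216 + 12/2083.9225 = (σ² + n·σ₀²)/(σ₀²σ²) = 131975.7817/(10824.3216·2083.9225); posterior variance σₙ² = σ₀²σ²/(σ² + n·σ₀²) = 10824.3216·2083.9225/131975.7817 = 170.918081.
Posterior SD = √σₙ² = √(10824.3216·2083.9225/131975.7817) = 13.0736.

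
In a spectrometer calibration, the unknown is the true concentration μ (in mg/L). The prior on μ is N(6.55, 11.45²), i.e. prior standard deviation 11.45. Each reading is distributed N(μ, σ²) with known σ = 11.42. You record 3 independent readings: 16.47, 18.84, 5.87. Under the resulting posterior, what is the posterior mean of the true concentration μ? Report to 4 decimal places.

11.9396

For Normal data with known variance σ², a Normal(μ₀, σ₀²) prior on μ is conjugate. Posterior precision = 1/σ₀² + n/σ²; posterior mean is the precision-weighted average of μ₀ and x̄.
Σxᵢ = 16.47 + 18.84 + 5.87 = 41.18, so n·x̄ = 41.18.
σ₀² = 11.45² = 131.1025, σ² = 11.42² = 130.4164; σ² + n·σ₀² = 130.4164 + 3·131.1025 = 523.7239.
Posterior mean = (μ₀/σ₀² + n·x̄/σ²)/(1/σ₀² + n/σ²) = (σ²·μ₀ + σ₀²·n·x̄)/(σ² + n·σ₀²) = (130.4164·6.55 + 131.1025·41.18)/523.7239 = 6253.02837/523.7239 = 11.9396.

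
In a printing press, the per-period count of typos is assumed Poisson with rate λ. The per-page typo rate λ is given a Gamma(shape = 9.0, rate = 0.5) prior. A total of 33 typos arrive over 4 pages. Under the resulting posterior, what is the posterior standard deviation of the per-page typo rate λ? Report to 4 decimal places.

1.4402

With a Gamma(shape α, rate β) prior, the Poisson likelihood is conjugate: the posterior is Gamma(α + ΣXᵢ, β + n).
Posterior: Gamma(α+S, β+n) = Gamma(9.0+33, 0.5+4) = Gamma(42.0, 4.5).
SD = √α/β = √42.0/4.5 = 1.4402.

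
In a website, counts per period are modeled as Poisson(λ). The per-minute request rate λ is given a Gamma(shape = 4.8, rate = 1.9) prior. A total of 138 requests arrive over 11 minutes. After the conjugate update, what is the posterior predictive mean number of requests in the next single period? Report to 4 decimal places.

11.0698

With a Gamma(shape α, rate β) prior, the Poisson likelihood is conjugate: the posterior is Gamma(α + ΣXᵢ, β + n).
Posterior: Gamma(α+S, β+n) = Gamma(4.8+138, 1.9+11) = Gamma(142.8, 12.9).
The predictive distribution for one future period is NegBinom with mean α/β = 11.0698.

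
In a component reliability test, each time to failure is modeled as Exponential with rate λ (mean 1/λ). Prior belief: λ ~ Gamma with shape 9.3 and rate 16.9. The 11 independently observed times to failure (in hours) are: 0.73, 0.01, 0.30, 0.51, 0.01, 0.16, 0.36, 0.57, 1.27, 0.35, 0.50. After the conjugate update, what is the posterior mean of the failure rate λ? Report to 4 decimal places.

0.9368

With a Gamma(shape α, rate β) prior on the exponential rate λ, the posterior after n observations with total T = Σxᵢ is Gamma(α+n, β+T).
Sum of observations T = 4.77 hours; n = 11.
Posterior: Gamma(9.3+11, 16.9+4.77) = Gamma(20.3, 21.67).
Posterior mean of λ = α/β = 20.3/21.67 = 0.9368.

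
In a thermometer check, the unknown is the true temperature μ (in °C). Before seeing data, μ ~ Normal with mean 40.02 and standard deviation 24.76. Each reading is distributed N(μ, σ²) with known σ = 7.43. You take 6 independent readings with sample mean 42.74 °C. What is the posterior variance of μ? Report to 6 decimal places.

For Normal data with known variance σ², a Normal(μ₀, σ₀²) prior on μ is conjugate. Posterior precision = 1/σ₀² + n/σ²; posterior mean is the precision-weighted average of μ₀ and x̄.
σ₀² = 24.76² = 613.0576, σ² = 7.43² = 55.2049; σ² + n·σ₀² = 55.2049 + 6·613.0576 = 3733.5505.
Posterior precision = 1/σ₀² + n/σ² = 1/613.0576 + 6/55.2049 = (σ² + n·σ₀²)/(σ₀²σ²) = 3733.5505/(613.0576·55.2049); posterior variance σₙ² = σ₀²σ²/(σ² + n·σ₀²) = 613.0576·55.2049/3733.5505 = 9.064772.

9.064772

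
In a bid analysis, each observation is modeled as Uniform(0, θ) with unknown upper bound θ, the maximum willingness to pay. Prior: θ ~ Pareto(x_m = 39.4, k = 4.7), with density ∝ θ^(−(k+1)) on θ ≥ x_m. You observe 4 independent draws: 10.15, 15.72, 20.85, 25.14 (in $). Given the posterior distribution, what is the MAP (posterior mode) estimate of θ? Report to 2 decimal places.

39.40

A Pareto(scale x_m, shape k) prior on the upper bound θ of Uniform(0, θ) is conjugate: posterior is Pareto(max(x_m, max xᵢ), k + n).
Sample maximum = 25.14; prior scale x_m = 39.4 → posterior scale = max = 39.40.
Posterior shape = 4.7 + 4 = 8.7.
The Pareto density is decreasing on [x_m, ∞), so the mode is x_m = 39.40.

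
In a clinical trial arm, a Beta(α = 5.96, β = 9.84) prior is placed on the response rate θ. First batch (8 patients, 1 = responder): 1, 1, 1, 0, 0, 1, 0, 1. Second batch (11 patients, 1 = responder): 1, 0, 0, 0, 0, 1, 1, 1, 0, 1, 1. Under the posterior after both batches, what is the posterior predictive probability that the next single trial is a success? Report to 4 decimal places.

The Beta prior is conjugate to a Binomial/Bernoulli likelihood; the update adds successes to α and failures to β.
After batch 1: Beta(5.96+5, 9.84+3) = Beta(10.96, 12.84).
After batch 2: Beta(10.96+6, 12.84+5) = Beta(16.96, 17.84).
For a single future Bernoulli trial, P(success | data) = α/(α+β) = 0.4874.

0.4874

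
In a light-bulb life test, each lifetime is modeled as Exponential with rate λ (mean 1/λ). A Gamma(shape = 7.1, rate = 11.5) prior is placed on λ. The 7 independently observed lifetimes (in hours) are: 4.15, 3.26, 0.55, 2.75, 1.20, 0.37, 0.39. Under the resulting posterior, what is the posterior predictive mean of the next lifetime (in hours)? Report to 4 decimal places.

1.8450

With a Gamma(shape α, rate β) prior on the exponential rate λ, the posterior after n observations with total T = Σxᵢ is Gamma(α+n, β+T).
Sum of observations T = 12.67 hours; n = 7.
Posterior: Gamma(7.1+7, 11.5+12.67) = Gamma(14.1, 24.17).
The predictive distribution for the next observation is Lomax; its mean is β/(α−1) = 24.17/13.1 = 1.8450.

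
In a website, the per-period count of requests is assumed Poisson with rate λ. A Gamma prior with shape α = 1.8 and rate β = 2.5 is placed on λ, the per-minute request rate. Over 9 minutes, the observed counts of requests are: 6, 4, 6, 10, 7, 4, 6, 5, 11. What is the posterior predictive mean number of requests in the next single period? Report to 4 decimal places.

With a Gamma(shape α, rate β) prior, the Poisson likelihood is conjugate: the posterior is Gamma(α + ΣXᵢ, β + n).
Sum of counts S = 59 over n = 9 minutes.
Posterior: Gamma(α+S, β+n) = Gamma(1.8+59, 2.5+9) = Gamma(60.8, 11.5).
The predictive distribution for one future period is NegBinom with mean α/β = 5.2870.

5.2870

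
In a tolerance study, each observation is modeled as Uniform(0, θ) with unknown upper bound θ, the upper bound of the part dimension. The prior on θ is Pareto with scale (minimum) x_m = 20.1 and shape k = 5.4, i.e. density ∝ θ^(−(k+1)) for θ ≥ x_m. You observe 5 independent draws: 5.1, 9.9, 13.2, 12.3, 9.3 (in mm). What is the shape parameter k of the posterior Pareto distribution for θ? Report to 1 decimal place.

10.4

A Pareto(scale x_m, shape k) prior on the upper bound θ of Uniform(0, θ) is conjugate: posterior is Pareto(max(x_m, max xᵢ), k + n).
Sample maximum = 13.2; prior scale x_m = 20.1 → posterior scale = max = 20.1.
Posterior shape = 5.4 + 5 = 10.4.
Posterior shape k = 10.4.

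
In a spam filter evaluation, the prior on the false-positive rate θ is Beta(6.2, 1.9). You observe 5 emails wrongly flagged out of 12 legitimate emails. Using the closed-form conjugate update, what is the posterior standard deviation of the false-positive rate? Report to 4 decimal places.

The Beta prior is conjugate to a Binomial/Bernoulli likelihood; the update adds successes to α and failures to β.
Posterior: Beta(α+k, β+n−k) = Beta(6.2+5, 1.9+7) = Beta(11.2, 8.9).
Var = αβ/((α+β)²(α+β+1)) = 11.2·8.9/(20.1²·21.1) = 0.01169320; SD = √0.01169320 = 0.1081.

0.1081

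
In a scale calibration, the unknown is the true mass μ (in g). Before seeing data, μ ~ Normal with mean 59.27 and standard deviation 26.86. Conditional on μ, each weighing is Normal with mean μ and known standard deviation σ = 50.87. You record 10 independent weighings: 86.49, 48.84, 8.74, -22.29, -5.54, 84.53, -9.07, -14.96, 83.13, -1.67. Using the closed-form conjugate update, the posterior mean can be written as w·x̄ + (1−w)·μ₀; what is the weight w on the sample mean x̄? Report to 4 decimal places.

For Normal data with known variance σ², a Normal(μ₀, σ₀²) prior on μ is conjugate. Posterior precision = 1/σ₀² + n/σ²; posterior mean is the precision-weighted average of μ₀ and x̄.
σ₀² = 26.86² = 721.4596, σ² = 50.87² = 2587.7569. Prior precision 1/σ₀² = 1/721.4596; data precision n/σ² = 10/2587.7569.
w = (n/σ²)/(1/σ₀² + n/σ²) = n·σ₀²/(σ² + n·σ₀²) = 10·721.4596/(2587.7569 + 10·721.4596) = 7214.596/9802.3529 = 0.7360.

0.7360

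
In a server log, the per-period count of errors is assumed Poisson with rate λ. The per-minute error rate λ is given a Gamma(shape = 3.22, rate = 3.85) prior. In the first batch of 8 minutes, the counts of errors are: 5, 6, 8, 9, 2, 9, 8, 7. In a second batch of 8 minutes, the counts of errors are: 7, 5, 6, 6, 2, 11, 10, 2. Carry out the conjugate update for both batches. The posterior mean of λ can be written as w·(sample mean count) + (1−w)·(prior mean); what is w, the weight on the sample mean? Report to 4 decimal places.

With a Gamma(shape α, rate β) prior, the Poisson likelihood is conjugate: the posterior is Gamma(α + ΣXᵢ, β + n).
Total number of minutes: n = 8 + 8 = 16.
Posterior mean = (α₀+S)/(β₀+n) = [n/(β₀+n)]·(S/n) + [β₀/(β₀+n)]·(α₀/β₀), so only n and β₀ enter the weight.
Weight on data w = n/(β₀+n) = 16/(3.85+16) = 16/19.85 = 0.8060.

0.8060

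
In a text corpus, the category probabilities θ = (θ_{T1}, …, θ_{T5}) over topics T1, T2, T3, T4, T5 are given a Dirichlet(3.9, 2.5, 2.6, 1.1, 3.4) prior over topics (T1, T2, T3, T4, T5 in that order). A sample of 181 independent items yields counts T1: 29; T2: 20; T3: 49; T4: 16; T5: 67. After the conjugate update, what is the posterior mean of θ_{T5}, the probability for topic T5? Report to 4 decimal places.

0.3620

The Dirichlet prior is conjugate to the Multinomial likelihood: each posterior αⱼ = prior αⱼ + observed count nⱼ.
Posterior concentration: (32.9, 22.5, 51.6, 17.1, 70.4), total = 194.5.
E[θ_{T5}|data] = α_{T5}/Σα = 70.4/194.5 = 0.3620.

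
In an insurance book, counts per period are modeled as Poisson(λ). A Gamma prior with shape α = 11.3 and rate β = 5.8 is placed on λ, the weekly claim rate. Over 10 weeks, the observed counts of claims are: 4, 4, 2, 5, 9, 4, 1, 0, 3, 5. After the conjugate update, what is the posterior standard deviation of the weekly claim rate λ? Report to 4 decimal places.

0.4399

With a Gamma(shape α, rate β) prior, the Poisson likelihood is conjugate: the posterior is Gamma(α + ΣXᵢ, β + n).
Sum of counts S = 37 over n = 10 weeks.
Posterior: Gamma(α+S, β+n) = Gamma(11.3+37, 5.8+10) = Gamma(48.3, 15.8).
SD = √α/β = √48.3/15.8 = 0.4399.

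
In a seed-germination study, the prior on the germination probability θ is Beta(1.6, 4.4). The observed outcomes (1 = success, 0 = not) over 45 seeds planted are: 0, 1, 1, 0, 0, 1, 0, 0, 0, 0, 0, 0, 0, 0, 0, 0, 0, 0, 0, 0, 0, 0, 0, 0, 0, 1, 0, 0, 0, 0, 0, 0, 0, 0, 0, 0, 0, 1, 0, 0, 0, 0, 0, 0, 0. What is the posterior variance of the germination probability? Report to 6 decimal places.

The Beta prior is conjugate to a Binomial/Bernoulli likelihood; the update adds successes to α and failures to β.
Posterior: Beta(α+k, β+n−k) = Beta(1.6+5, 4.4+40) = Beta(6.6, 44.4).
Var = αβ/((α+β)²(α+β+1)) = 6.6·44.4/(51.0²·52.0) = 0.002167.

0.002167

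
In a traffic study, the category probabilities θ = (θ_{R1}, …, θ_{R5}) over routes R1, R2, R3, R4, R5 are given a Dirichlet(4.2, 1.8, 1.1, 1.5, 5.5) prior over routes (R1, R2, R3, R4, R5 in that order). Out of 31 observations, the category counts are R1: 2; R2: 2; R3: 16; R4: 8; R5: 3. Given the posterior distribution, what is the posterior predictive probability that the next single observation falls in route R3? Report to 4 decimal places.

The Dirichlet prior is conjugate to the Multinomial likelihood: each posterior αⱼ = prior αⱼ + observed count nⱼ.
Posterior concentration: (6.2, 3.8, 17.1, 9.5, 8.5), total = 45.1.
P(next = R3 | data) = α_{R3}/Σα = 0.3792.

0.3792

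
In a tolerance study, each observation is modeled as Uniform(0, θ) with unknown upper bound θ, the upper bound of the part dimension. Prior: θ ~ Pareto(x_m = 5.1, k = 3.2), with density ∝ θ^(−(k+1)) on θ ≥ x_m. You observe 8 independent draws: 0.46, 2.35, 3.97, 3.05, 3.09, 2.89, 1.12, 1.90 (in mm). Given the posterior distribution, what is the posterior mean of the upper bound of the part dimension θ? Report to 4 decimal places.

5.6000

A Pareto(scale x_m, shape k) prior on the upper bound θ of Uniform(0, θ) is conjugate: posterior is Pareto(max(x_m, max xᵢ), k + n).
Sample maximum = 3.97; prior scale x_m = 5.1 → posterior scale = max = 5.10.
Posterior shape = 3.2 + 8 = 11.2.
E[θ|data] = k·x_m/(k−1) = 11.2·5.10/10.2 = 5.6000.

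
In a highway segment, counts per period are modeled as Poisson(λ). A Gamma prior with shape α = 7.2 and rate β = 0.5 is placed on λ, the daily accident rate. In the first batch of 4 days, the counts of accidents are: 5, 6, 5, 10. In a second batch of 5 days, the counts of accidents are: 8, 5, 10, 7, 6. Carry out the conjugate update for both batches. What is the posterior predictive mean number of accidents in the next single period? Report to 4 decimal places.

With a Gamma(shape α, rate β) prior, the Poisson likelihood is conjugate: the posterior is Gamma(α + ΣXᵢ, β + n).
Batch 1: sum of counts S = 26 over n = 4 days.
After batch 1: Gamma(α+S, β+n) = Gamma(7.2+26, 0.5+4) = Gamma(33.2, 4.5).
Batch 2: sum of counts S = 36 over n = 5 days.
After batch 2: Gamma(α+S, β+n) = Gamma(33.2+36, 4.5+5) = Gamma(69.2, 9.5).
The predictive distribution for one future period is NegBinom with mean α/β = 7.2842.

7.2842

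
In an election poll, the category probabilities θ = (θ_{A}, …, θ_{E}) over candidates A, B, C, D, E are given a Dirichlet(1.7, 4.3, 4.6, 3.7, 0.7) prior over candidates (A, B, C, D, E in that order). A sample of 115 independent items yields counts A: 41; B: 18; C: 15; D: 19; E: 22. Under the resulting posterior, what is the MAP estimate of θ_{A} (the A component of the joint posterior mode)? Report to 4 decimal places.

The Dirichlet prior is conjugate to the Multinomial likelihood: each posterior αⱼ = prior αⱼ + observed count nⱼ.
Posterior concentration: (42.7, 22.3, 19.6, 22.7, 22.7), total = 130.0.
Joint mode component: (α_{A}−1)/(Σα−K) = 41.7/125.0 = 0.3336.

0.3336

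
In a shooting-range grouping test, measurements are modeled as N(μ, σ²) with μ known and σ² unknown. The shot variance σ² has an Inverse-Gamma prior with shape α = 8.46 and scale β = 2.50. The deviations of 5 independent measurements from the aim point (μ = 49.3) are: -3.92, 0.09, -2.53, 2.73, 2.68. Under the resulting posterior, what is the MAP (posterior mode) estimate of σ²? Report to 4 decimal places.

With known mean μ and an Inverse-Gamma(α, β) prior on σ², the Normal likelihood is conjugate: posterior is Inv-Gamma(α + n/2, β + Σ(xᵢ−μ)²/2).
Σ(xᵢ−μ)² = (-3.92)² + (0.09)² + (-2.53)² + (2.73)² + (2.68)² = 36.4107.
Posterior: Inv-Gamma(8.46 + 5/2, 2.50 + 36.4107/2) = Inv-Gamma(10.96, 20.70535).
Mode = β/(α+1) = 20.70535/11.96 = 1.7312.

1.7312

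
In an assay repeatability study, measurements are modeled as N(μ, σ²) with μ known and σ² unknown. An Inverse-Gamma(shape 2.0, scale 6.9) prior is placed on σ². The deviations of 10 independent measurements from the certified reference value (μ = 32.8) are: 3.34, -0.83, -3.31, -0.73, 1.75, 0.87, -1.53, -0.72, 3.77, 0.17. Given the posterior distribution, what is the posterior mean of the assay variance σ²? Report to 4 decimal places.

With known mean μ and an Inverse-Gamma(α, β) prior on σ², the Normal likelihood is conjugate: posterior is Inv-Gamma(α + n/2, β + Σ(xᵢ−μ)²/2).
Σ(xᵢ−μ)² = (3.34)² + (-0.83)² + (-3.31)² + (-0.73)² + (1.75)² + (0.87)² + (-1.53)² + (-0.72)² + (3.77)² + (0.17)² = 44.2540.
Posterior: Inv-Gamma(2.0 + 10/2, 6.9 + 44.2540/2) = Inv-Gamma(7.00, 29.02700).
E[σ²|data] = β/(α−1) = 29.02700/6.00 = 4.8378.

4.8378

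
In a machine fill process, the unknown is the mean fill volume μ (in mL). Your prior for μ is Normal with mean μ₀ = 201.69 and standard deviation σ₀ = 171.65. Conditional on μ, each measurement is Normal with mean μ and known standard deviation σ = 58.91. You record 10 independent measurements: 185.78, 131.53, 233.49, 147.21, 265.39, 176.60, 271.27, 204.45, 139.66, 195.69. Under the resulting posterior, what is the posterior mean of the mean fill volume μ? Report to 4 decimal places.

For Normal data with known variance σ², a Normal(μ₀, σ₀²) prior on μ is conjugate. Posterior precision = 1/σ₀² + n/σ²; posterior mean is the precision-weighted average of μ₀ and x̄.
Σxᵢ = 185.78 + 131.53 + 233.49 + 147.21 + 265.39 + 176.60 + 271.27 + 204.45 + 139.66 + 195.69 = 1951.07, so n·x̄ = 1951.07.
σ₀² = 171.65² = 29463.7225, σ² = 58.91² = 3470.3881; σ² + n·σ₀² = 3470.3881 + 10·29463.7225 = 298107.6131.
Posterior mean = (μ₀/σ₀² + n·x̄/σ²)/(1/σ₀² + n/σ²) = (σ²·μ₀ + σ₀²·n·x̄)/(σ² + n·σ₀²) = (3470.3881·201.69 + 29463.7225·1951.07)/298107.6131 = 58185727.633964/298107.6131 = 195.1836.

195.1836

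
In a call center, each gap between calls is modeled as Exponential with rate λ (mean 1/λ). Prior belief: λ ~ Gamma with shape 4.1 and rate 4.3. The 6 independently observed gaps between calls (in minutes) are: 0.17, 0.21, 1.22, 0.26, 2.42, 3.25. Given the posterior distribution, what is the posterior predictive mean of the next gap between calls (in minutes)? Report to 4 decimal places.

1.3000

With a Gamma(shape α, rate β) prior on the exponential rate λ, the posterior after n observations with total T = Σxᵢ is Gamma(α+n, β+T).
Sum of observations T = 7.53 minutes; n = 6.
Posterior: Gamma(4.1+6, 4.3+7.53) = Gamma(10.1, 11.83).
The predictive distribution for the next observation is Lomax; its mean is β/(α−1) = 11.83/9.1 = 1.3000.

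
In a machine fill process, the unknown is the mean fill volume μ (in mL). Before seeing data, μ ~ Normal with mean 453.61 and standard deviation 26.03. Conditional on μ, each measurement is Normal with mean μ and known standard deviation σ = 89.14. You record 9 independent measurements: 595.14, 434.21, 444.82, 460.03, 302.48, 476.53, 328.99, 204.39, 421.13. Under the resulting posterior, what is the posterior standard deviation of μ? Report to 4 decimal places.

19.5795

For Normal data with known variance σ², a Normal(μ₀, σ₀²) prior on μ is conjugate. Posterior precision = 1/σ₀² + n/σ²; posterior mean is the precision-weighted average of μ₀ and x̄.
σ₀² = 26.03² = 677.5609, σ² = 89.14² = 7945.9396; σ² + n·σ₀² = 7945.9396 + 9·677.5609 = 14043.9877.
Posterior precision = 1/σ₀² + n/σ² = 1/677.5609 + 9/7945.9396 = (σ² + n·σ₀²)/(σ₀²σ²) = 14043.9877/(677.5609·7945.9396); posterior variance σₙ² = σ₀²σ²/(σ² + n·σ₀²) = 677.5609·7945.9396/14043.9877 = 383.356786.
Posterior SD = √σₙ² = √(677.5609·7945.9396/14043.9877) = 19.5795.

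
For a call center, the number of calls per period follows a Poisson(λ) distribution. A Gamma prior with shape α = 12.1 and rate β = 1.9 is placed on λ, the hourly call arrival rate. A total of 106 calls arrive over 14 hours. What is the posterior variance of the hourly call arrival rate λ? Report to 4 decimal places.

0.4671

With a Gamma(shape α, rate β) prior, the Poisson likelihood is conjugate: the posterior is Gamma(α + ΣXᵢ, β + n).
Posterior: Gamma(α+S, β+n) = Gamma(12.1+106, 1.9+14) = Gamma(118.1, 15.9).
Var = α/β² = 118.1/15.9² = 0.4671.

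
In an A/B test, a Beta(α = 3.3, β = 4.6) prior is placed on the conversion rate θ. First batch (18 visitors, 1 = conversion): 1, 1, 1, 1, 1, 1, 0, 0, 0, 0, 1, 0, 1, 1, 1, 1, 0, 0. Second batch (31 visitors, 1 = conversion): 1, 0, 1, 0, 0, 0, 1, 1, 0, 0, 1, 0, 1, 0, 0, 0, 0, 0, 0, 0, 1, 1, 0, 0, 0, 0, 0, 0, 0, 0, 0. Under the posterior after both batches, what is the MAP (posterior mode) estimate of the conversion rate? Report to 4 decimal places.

0.3880

The Beta prior is conjugate to a Binomial/Bernoulli likelihood; the update adds successes to α and failures to β.
After batch 1: Beta(3.3+11, 4.6+7) = Beta(14.3, 11.6).
After batch 2: Beta(14.3+8, 11.6+23) = Beta(22.3, 34.6).
Mode of Beta(a,b) for a,b>1 is (a−1)/(a+b−2) = 21.3/54.9 = 0.3880.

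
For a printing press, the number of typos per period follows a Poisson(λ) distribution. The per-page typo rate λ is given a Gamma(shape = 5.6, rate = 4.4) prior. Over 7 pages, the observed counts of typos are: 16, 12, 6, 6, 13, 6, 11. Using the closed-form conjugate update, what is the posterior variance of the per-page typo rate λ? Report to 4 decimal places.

0.5817

With a Gamma(shape α, rate β) prior, the Poisson likelihood is conjugate: the posterior is Gamma(α + ΣXᵢ, β + n).
Sum of counts S = 70 over n = 7 pages.
Posterior: Gamma(α+S, β+n) = Gamma(5.6+70, 4.4+7) = Gamma(75.6, 11.4).
Var = α/β² = 75.6/11.4² = 0.5817.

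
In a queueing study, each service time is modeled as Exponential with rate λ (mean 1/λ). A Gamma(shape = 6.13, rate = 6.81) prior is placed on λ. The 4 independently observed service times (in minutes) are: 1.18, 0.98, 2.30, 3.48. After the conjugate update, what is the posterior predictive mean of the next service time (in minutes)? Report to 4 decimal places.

With a Gamma(shape α, rate β) prior on the exponential rate λ, the posterior after n observations with total T = Σxᵢ is Gamma(α+n, β+T).
Sum of observations T = 7.94 minutes; n = 4.
Posterior: Gamma(6.13+4, 6.81+7.94) = Gamma(10.13, 14.75).
The predictive distribution for the next observation is Lomax; its mean is β/(α−1) = 14.75/9.13 = 1.6156.

1.6156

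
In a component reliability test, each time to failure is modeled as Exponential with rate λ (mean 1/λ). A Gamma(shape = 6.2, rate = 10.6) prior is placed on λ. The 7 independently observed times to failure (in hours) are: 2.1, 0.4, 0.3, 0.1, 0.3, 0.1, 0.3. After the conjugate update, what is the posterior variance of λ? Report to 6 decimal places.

0.065463

With a Gamma(shape α, rate β) prior on the exponential rate λ, the posterior after n observations with total T = Σxᵢ is Gamma(α+n, β+T).
Sum of observations T = 3.6 hours; n = 7.
Posterior: Gamma(6.2+7, 10.6+3.6) = Gamma(13.2, 14.2).
Var = α/β² = 0.065463.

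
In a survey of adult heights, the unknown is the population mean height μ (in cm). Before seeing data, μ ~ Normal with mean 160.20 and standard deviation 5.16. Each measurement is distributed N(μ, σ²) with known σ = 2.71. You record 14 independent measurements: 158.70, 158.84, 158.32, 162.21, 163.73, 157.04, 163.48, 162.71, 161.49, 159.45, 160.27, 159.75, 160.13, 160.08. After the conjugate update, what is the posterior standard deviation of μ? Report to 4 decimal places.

0.7172

For Normal data with known variance σ², a Normal(μ₀, σ₀²) prior on μ is conjugate. Posterior precision = 1/σ₀² + n/σ²; posterior mean is the precision-weighted average of μ₀ and x̄.
σ₀² = 5.16² = 26.6256, σ² = 2.71² = 7.3441; σ² + n·σ₀² = 7.3441 + 14·26.6256 = 380.1025.
Posterior precision = 1/σ₀² + n/σ² = 1/26.6256 + 14/7.3441 = (σ² + n·σ₀²)/(σ₀²σ²) = 380.1025/(26.6256·7.3441); posterior variance σₙ² = σ₀²σ²/(σ² + n·σ₀²) = 26.6256·7.3441/380.1025 = 0.514443.
Posterior SD = √σₙ² = √(26.6256·7.3441/380.1025) = 0.7172.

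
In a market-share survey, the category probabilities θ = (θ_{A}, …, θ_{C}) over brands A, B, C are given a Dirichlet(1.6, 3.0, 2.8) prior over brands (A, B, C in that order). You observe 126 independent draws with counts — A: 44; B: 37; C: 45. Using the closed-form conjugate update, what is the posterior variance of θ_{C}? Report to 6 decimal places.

0.001711

The Dirichlet prior is conjugate to the Multinomial likelihood: each posterior αⱼ = prior αⱼ + observed count nⱼ.
Posterior concentration: (45.6, 40.0, 47.8), total = 133.4.
Var[θ_j] = α_j(Σα−α_j)/((Σα)²(Σα+1)) = 47.8·85.6/(133.4²·134.4) = 0.001711.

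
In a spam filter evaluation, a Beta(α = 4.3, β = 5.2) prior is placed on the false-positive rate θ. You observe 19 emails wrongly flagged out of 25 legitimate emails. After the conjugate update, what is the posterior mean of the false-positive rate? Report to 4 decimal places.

The Beta prior is conjugate to a Binomial/Bernoulli likelihood; the update adds successes to α and failures to β.
Posterior: Beta(α+k, β+n−k) = Beta(4.3+19, 5.2+6) = Beta(23.3, 11.2).
Posterior mean = α/(α+β) = 23.3/34.5 = 0.6754.

0.6754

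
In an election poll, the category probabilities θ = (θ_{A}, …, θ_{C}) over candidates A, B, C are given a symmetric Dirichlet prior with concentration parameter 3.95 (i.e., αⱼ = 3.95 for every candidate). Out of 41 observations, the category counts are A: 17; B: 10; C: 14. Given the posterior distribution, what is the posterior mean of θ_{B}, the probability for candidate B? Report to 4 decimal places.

0.2640

The Dirichlet prior is conjugate to the Multinomial likelihood: each posterior αⱼ = prior αⱼ + observed count nⱼ.
Posterior concentration: (20.95, 13.95, 17.95), total = 52.85.
E[θ_{B}|data] = α_{B}/Σα = 13.95/52.85 = 0.2640.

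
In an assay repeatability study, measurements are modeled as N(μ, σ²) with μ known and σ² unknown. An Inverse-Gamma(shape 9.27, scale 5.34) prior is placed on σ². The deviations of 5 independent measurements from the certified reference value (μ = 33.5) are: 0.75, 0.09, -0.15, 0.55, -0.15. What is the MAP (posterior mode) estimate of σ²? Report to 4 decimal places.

With known mean μ and an Inverse-Gamma(α, β) prior on σ², the Normal likelihood is conjugate: posterior is Inv-Gamma(α + n/2, β + Σ(xᵢ−μ)²/2).
Σ(xᵢ−μ)² = (0.75)² + (0.09)² + (-0.15)² + (0.55)² + (-0.15)² = 0.9181.
Posterior: Inv-Gamma(9.27 + 5/2, 5.34 + 0.9181/2) = Inv-Gamma(11.77, 5.79905).
Mode = β/(α+1) = 5.79905/12.77 = 0.4541.

0.4541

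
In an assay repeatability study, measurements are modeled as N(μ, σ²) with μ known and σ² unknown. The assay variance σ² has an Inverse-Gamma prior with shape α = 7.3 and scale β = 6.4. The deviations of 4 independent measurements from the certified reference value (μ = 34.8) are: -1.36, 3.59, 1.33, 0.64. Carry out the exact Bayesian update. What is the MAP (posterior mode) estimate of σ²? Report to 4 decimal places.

With known mean μ and an Inverse-Gamma(α, β) prior on σ², the Normal likelihood is conjugate: posterior is Inv-Gamma(α + n/2, β + Σ(xᵢ−μ)²/2).
Σ(xᵢ−μ)² = (-1.36)² + (3.59)² + (1.33)² + (0.64)² = 16.9162.
Posterior: Inv-Gamma(7.3 + 4/2, 6.4 + 16.9162/2) = Inv-Gamma(9.30, 14.85810).
Mode = β/(α+1) = 14.85810/10.30 = 1.4425.

1.4425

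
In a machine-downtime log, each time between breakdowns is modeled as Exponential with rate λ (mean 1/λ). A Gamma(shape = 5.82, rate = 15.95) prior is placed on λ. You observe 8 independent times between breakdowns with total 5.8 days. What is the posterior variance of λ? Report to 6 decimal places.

With a Gamma(shape α, rate β) prior on the exponential rate λ, the posterior after n observations with total T = Σxᵢ is Gamma(α+n, β+T).
Posterior: Gamma(5.82+8, 15.95+5.8) = Gamma(13.82, 21.75).
Var = α/β² = 0.029214.

0.029214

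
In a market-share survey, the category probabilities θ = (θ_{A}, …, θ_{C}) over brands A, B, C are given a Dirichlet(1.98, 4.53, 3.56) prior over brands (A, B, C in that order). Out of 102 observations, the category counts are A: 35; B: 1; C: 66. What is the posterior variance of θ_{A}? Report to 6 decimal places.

0.001955

The Dirichlet prior is conjugate to the Multinomial likelihood: each posterior αⱼ = prior αⱼ + observed count nⱼ.
Posterior concentration: (36.98, 5.53, 69.56), total = 112.07.
Var[θ_j] = α_j(Σα−α_j)/((Σα)²(Σα+1)) = 36.98·75.09/(112.07²·113.07) = 0.001955.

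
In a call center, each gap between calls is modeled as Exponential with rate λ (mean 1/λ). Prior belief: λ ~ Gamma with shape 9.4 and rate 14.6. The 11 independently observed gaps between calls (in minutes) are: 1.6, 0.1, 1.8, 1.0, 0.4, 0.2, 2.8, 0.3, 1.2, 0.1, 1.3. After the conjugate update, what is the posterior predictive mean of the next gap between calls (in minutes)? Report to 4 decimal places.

1.3093

With a Gamma(shape α, rate β) prior on the exponential rate λ, the posterior after n observations with total T = Σxᵢ is Gamma(α+n, β+T).
Sum of observations T = 10.8 minutes; n = 11.
Posterior: Gamma(9.4+11, 14.6+10.8) = Gamma(20.4, 25.4).
The predictive distribution for the next observation is Lomax; its mean is β/(α−1) = 25.4/19.4 = 1.3093.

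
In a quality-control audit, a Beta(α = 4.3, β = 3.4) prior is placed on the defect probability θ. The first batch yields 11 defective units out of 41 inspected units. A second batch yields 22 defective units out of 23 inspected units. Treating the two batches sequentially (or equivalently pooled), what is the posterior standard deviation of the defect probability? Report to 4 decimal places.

0.0586

The Beta prior is conjugate to a Binomial/Bernoulli likelihood; the update adds successes to α and failures to β.
After batch 1: Beta(4.3+11, 3.4+30) = Beta(15.3, 33.4).
After batch 2: Beta(15.3+22, 33.4+1) = Beta(37.3, 34.4).
Var = αβ/((α+β)²(α+β+1)) = 37.3·34.4/(71.7²·72.7) = 0.00343316; SD = √0.00343316 = 0.0586.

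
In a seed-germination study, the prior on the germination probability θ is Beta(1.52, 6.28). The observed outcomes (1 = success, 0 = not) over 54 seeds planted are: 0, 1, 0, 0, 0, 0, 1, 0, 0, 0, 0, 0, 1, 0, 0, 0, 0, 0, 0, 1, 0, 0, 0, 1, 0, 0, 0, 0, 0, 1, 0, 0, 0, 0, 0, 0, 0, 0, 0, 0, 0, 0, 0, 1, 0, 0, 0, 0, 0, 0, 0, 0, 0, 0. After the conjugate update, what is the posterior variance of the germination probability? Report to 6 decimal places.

The Beta prior is conjugate to a Binomial/Bernoulli likelihood; the update adds successes to α and failures to β.
Posterior: Beta(α+k, β+n−k) = Beta(1.52+7, 6.28+47) = Beta(8.52, 53.28).
Var = αβ/((α+β)²(α+β+1)) = 8.52·53.28/(61.80²·62.80) = 0.001893.

0.001893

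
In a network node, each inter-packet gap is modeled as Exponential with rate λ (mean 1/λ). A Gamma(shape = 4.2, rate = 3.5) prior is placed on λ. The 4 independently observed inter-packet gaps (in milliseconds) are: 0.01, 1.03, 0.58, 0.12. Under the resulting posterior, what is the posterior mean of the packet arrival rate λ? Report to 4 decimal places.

With a Gamma(shape α, rate β) prior on the exponential rate λ, the posterior after n observations with total T = Σxᵢ is Gamma(α+n, β+T).
Sum of observations T = 1.74 milliseconds; n = 4.
Posterior: Gamma(4.2+4, 3.5+1.74) = Gamma(8.2, 5.24).
Posterior mean of λ = α/β = 8.2/5.24 = 1.5649.

1.5649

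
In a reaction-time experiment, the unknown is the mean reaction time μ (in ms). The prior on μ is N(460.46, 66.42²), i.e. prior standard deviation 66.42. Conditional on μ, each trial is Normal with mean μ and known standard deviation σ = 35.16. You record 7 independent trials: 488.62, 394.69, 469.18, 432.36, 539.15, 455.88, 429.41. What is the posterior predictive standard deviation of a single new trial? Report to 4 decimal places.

37.4971

For Normal data with known variance σ², a Normal(μ₀, σ₀²) prior on μ is conjugate. Posterior precision = 1/σ₀² + n/σ²; posterior mean is the precision-weighted average of μ₀ and x̄.
σ₀² = 66.42² = 4411.6164, σ² = 35.16² = 1236.2256; σ² + n·σ₀² = 1236.2256 + 7·4411.6164 = 32117.5404.
Posterior precision = 1/σ₀² + n/σ² = 1/4411.6164 + 7/1236.2256 = (σ² + n·σ₀²)/(σ₀²σ²) = 32117.5404/(4411.6164·1236.2256); posterior variance σₙ² = σ₀²σ²/(σ² + n·σ₀²) = 4411.6164·1236.2256/32117.5404 = 169.806064.
Predictive variance for one new observation = σₙ² + σ² = 4411.6164·1236.2256/32117.5404 + 1236.2256 = σ²·(σ₀² + 32117.5404)/32117.5404 = 1236.2256·36529.1568/32117.5404 = 1406.031664; SD = √(1236.2256·36529.1568/32117.5404) = 37.4971.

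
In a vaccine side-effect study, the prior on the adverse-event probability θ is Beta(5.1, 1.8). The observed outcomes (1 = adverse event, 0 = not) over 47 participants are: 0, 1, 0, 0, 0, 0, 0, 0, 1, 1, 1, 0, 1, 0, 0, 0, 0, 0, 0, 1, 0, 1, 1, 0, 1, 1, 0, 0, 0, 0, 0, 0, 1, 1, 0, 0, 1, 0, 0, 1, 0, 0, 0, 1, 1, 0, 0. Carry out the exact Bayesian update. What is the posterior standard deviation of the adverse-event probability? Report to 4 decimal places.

The Beta prior is conjugate to a Binomial/Bernoulli likelihood; the update adds successes to α and failures to β.
Posterior: Beta(α+k, β+n−k) = Beta(5.1+16, 1.8+31) = Beta(21.1, 32.8).
Var = αβ/((α+β)²(α+β+1)) = 21.1·32.8/(53.9²·54.9) = 0.00433917; SD = √0.00433917 = 0.0659.

0.0659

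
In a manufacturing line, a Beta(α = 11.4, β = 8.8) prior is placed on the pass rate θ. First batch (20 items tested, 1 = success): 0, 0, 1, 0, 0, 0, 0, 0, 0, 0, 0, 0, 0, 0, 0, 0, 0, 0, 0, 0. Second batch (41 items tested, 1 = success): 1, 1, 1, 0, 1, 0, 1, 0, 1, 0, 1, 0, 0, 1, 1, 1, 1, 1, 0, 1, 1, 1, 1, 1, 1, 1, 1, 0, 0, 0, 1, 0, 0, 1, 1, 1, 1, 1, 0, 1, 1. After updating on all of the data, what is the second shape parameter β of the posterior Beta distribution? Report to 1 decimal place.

40.8

The Beta prior is conjugate to a Binomial/Bernoulli likelihood; the update adds successes to α and failures to β.
After batch 1: Beta(11.4+1, 8.8+19) = Beta(12.4, 27.8).
After batch 2: Beta(12.4+28, 27.8+13) = Beta(40.4, 40.8).
Posterior β = 40.8.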